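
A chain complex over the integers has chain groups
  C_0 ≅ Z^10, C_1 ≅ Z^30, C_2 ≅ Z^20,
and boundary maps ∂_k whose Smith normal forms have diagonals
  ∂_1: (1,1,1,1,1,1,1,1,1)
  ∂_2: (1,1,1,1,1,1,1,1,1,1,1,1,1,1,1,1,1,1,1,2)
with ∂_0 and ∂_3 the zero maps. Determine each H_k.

H_0: b_0 = 10 − 0 − 9 = 1; torsion from ∂_1 factors > 1: none. So H_0 = Z.
H_1: b_1 = 30 − 9 − 20 = 1; torsion from ∂_2 factors > 1: [2]. So H_1 = Z ⊕ Z/2.
H_2: b_2 = 20 − 20 − 0 = 0; torsion from ∂_3 factors > 1: none. So H_2 = 0.

H_0 = Z,  H_1 = Z ⊕ Z/2,  H_2 = 0.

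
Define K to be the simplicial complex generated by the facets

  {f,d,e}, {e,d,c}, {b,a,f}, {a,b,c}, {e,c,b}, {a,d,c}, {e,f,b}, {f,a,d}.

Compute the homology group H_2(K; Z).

H_2 ≅ Z.

Take the total order a < b < c < d < e < f on the vertex set. Then K (dimension 2) consists of the simplices:

  0-simplices (6): a, b, c, d, e, f
  1-simplices (12): ab, ac, ad, af, bc, be, bf, cd, ce, de, df, ef
  2-simplices (8): abc, abf, acd, adf, bce, bef, cde, def

giving chain groups C_0 ≅ Z^6, C_1 ≅ Z^12, C_2 ≅ Z^8.

∂_1: C_1 → C_0 maps an edge to its endpoints' difference, ∂[p,q] = q − p.
The 6×12 boundary matrix has rank 5 and Smith normal form diag(1,1,1,1,1).

∂_2: C_2 → C_1 maps a triangle to the signed sum of its edges. For instance
  ∂acd = cd − ad + ac,
  ∂def = ef − df + de.
The resulting 12×8 matrix has rank 7, and its Smith normal form has invariant factors (1,1,1,1,1,1,1).

Reading off H_k = ker ∂_k / im ∂_{k+1}:

  H_2: rank ker ∂_2 − rank ∂_3 = (8 − 7) − 0 = 1, and there is no ∂_3, so H_2 ≅ Z.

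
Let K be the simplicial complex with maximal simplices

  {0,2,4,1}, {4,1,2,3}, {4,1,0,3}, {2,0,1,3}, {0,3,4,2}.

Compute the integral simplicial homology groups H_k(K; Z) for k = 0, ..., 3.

Take the total order 0 < 1 < 2 < 3 < 4 on the vertex set. Then K (dimension 3) consists of the simplices:

  0-simplices (5): [0], [1], [2], [3], [4]
  1-simplices (10): [0,1], [0,2], [0,3], [0,4], [1,2], [1,3], [1,4], [2,3], [2,4], [3,4]
  2-simplices (10): [0,1,2], [0,1,3], [0,1,4], [0,2,3], [0,2,4], [0,3,4], [1,2,3], [1,2,4], [1,3,4], [2,3,4]
  3-simplices (5): [0,1,2,3], [0,1,2,4], [0,1,3,4], [0,2,3,4], [1,2,3,4]

Hence C_0 ≅ Z^5, C_1 ≅ Z^10, C_2 ≅ Z^10, C_3 ≅ Z^5.

∂_1: C_1 → C_0 is given by ∂[p,q] = [q] − [p].
The resulting 5×10 matrix has rank 4, and its Smith normal form has invariant factors (1,1,1,1).

The boundary map ∂_2: C_2 → C_1 maps a triangle to the signed sum of its edges. For instance
  ∂[1,2,4] = [2,4] − [1,4] + [1,2],
  ∂[0,1,4] = [1,4] − [0,4] + [0,1].
The 10×10 boundary matrix has rank 6 and Smith normal form diag(1,1,1,1,1,1).

Boundary ∂_3: C_3 → C_2 sends each 3-simplex σ to the alternating sum Σ_i (−1)^i (σ with its i-th vertex removed). For instance
  ∂[0,1,3,4] = [1,3,4] − [0,3,4] + [0,1,4] − [0,1,3],
  ∂[0,2,3,4] = [2,3,4] − [0,3,4] + [0,2,4] − [0,2,3].
As a 10×5 matrix over Z this has rank 4, with invariant factors (1,1,1,1).

Reading off H_k = ker ∂_k / im ∂_{k+1}:

  H_0: rank C_0 − rank ∂_1 = 5 − 4 = 1, and the invariant factors of ∂_1 are all 1, so H_0 ≅ Z.
  H_1: rank ker ∂_1 − rank ∂_2 = (10 − 4) − 6 = 0, and the invariant factors of ∂_2 are all 1, so H_1 ≅ 0.
  H_2: rank ker ∂_2 − rank ∂_3 = (10 − 6) − 4 = 0, and the invariant factors of ∂_3 are all 1, so H_2 ≅ 0.
  H_3: rank ker ∂_3 − rank ∂_4 = (5 − 4) − 0 = 1, and there is no ∂_4, so H_3 ≅ Z.

H_0 ≅ Z,  H_1 = 0,  H_2 = 0,  H_3 ≅ Z.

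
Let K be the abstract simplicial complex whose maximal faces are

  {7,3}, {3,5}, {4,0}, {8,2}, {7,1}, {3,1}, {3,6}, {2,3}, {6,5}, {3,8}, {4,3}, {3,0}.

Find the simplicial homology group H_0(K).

H_0 = Z.

Take the total order 0 < 1 < 2 < 3 < 4 < 5 < 6 < 7 < 8 on the vertex set. Then K (dimension 1) consists of the simplices:

  0-simplices (9): [0], [1], [2], [3], [4], [5], [6], [7], [8]
  1-simplices (12): [0,3], [0,4], [1,3], [1,7], [2,3], [2,8], [3,4], [3,5], [3,6], [3,7], [3,8], [5,6]

so the chain groups are C_0 ≅ Z^9, C_1 ≅ Z^12.

The boundary map ∂_1: C_1 → C_0 maps an edge to its endpoints' difference, ∂[p,q] = q − p.
The 9×12 boundary matrix has rank 8 and Smith normal form diag(1,1,1,1,1,1,1,1).

Computing H_k = (kernel of ∂_k) / (image of ∂_{k+1}):

  H_0: rank C_0 − rank ∂_1 = 9 − 8 = 1, and the invariant factors of ∂_1 are all 1, so H_0 = Z.

(K is a triangulation of a wedge of 4 circles.)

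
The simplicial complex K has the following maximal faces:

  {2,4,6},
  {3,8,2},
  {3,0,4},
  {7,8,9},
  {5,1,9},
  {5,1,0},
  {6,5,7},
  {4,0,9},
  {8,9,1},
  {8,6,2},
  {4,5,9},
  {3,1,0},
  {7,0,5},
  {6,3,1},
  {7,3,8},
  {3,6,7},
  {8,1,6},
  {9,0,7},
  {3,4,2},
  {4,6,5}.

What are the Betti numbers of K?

Order the vertices as 0 < 1 < 2 < 3 < 4 < 5 < 6 < 7 < 8 < 9. Listing each simplex with vertices in this order, K has dimension 2 with simplices:

  0-simplices (10): [0], [1], [2], [3], [4], [5], [6], [7], [8], [9]
  1-simplices (30): (30 of them)
  2-simplices (20): (20 of them)

giving chain groups C_0 ≅ Z^10, C_1 ≅ Z^30, C_2 ≅ Z^20.

Boundary ∂_1: C_1 → C_0 sends each edge [p,q] (with p < q) to q − p. For instance
  ∂[3,8] = [8] − [3].
The 10×30 boundary matrix has rank 9 and Smith normal form diag(1,1,1,1,1,1,1,1,1).

Boundary ∂_2: C_2 → C_1 acts by ∂[p,q,r] = [q,r] − [p,r] + [p,q]. For instance
  ∂[7,8,9] = [8,9] − [7,9] + [7,8],
  ∂[0,5,7] = [5,7] − [0,7] + [0,5].
The resulting 30×20 matrix has rank 20, and its Smith normal form has invariant factors (1,1,1,1,1,1,1,1,1,1,1,1,1,1,1,1,1,1,1,2).

Now H_k = ker ∂_k / im ∂_{k+1}, so:

  H_0: rank C_0 − rank ∂_1 = 10 − 9 = 1, and the invariant factors of ∂_1 are all 1, so H_0 = Z.
  H_1: rank ker ∂_1 − rank ∂_2 = (30 − 9) − 20 = 1, and ∂_2 has invariant factor 2 > 1, so H_1 = Z ⊕ Z_2.
  H_2: rank ker ∂_2 − rank ∂_3 = (20 − 20) − 0 = 0, and there is no ∂_3, so H_2 = 0.

(K is a triangulation of the Klein bottle.)

Hence the Betti numbers are b_0 = 1, b_1 = 1, b_2 = 0.

b_0 = 1, b_1 = 1, b_2 = 0.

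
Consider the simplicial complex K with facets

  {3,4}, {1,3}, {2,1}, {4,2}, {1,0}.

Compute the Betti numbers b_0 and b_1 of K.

b_0 = 1, b_1 = 1.

Take the total order 0 < 1 < 2 < 3 < 4 on the vertex set. Then K (dimension 1) consists of the simplices:

  0-simplices (5): [0], [1], [2], [3], [4]
  1-simplices (5): [0,1], [1,2], [1,3], [2,4], [3,4]

giving chain groups C_0 ≅ Z^5, C_1 ≅ Z^5.

Boundary ∂_1: C_1 → C_0 sends each edge [p,q] (with p < q) to q − p. For instance
  ∂[3,4] = [4] − [3].
The 5×5 boundary matrix has rank 4 and Smith normal form diag(1,1,1,1).

From H_k ≅ ker(∂_k) / im(∂_{k+1}) we obtain:

  H_0: rank C_0 − rank ∂_1 = 5 − 4 = 1, and the invariant factors of ∂_1 are all 1, so H_0 = Z.
  H_1: rank ker ∂_1 − rank ∂_2 = (5 − 4) − 0 = 1, and there is no ∂_2, so H_1 = Z.

Hence the Betti numbers are b_0 = 1, b_1 = 1.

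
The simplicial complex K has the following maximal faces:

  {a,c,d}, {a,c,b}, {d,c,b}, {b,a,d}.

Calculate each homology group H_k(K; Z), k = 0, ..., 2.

Take the total order a < b < c < d on the vertex set. Then K (dimension 2) consists of the simplices:

  0-simplices (4): a, b, c, d
  1-simplices (6): ab, ac, ad, bc, bd, cd
  2-simplices (4): abc, abd, acd, bcd

Hence C_0 ≅ Z^4, C_1 ≅ Z^6, C_2 ≅ Z^4.

Boundary ∂_1: C_1 → C_0 maps an edge to its endpoints' difference, ∂[p,q] = q − p. For instance
  ∂bd = d − b.
The 4×6 boundary matrix has rank 3 and Smith normal form diag(1,1,1).

Boundary ∂_2: C_2 → C_1 acts by ∂[p,q,r] = [q,r] − [p,r] + [p,q]. For instance
  ∂abc = bc − ac + ab,
  ∂abd = bd − ad + ab.
This gives a 6×4 integer matrix of rank 3; reducing to Smith normal form yields diagonal entries (1,1,1).

Now H_k = ker ∂_k / im ∂_{k+1}, so:

  H_0: rank C_0 − rank ∂_1 = 4 − 3 = 1, and the invariant factors of ∂_1 are all 1, so H_0 ≅ Z.
  H_1: rank ker ∂_1 − rank ∂_2 = (6 − 3) − 3 = 0, and the invariant factors of ∂_2 are all 1, so H_1 ≅ 0.
  H_2: rank ker ∂_2 − rank ∂_3 = (4 − 3) − 0 = 1, and there is no ∂_3, so H_2 ≅ Z.

As a check, the Euler characteristic is 4 − 6 + 4 = 2, which agrees with 1 − 0 + 1 = 2.

H_0 = Z,  H_1 = 0,  H_2 = Z.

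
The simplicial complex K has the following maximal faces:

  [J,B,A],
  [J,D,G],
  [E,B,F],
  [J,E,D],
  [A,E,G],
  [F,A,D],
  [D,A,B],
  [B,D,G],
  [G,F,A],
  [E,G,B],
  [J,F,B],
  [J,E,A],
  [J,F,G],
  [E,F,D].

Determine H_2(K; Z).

We work with the vertex ordering A < B < D < E < F < G < J. The simplices of K, each written with vertices in increasing order, are:

  0-simplices (7): A, B, D, E, F, G, J
  1-simplices (21): AB, AD, AE, AF, AG, AJ, BD, BE, BF, BG, BJ, DE, DF, DG, DJ, EF, EG, EJ, FG, FJ, GJ
  2-simplices (14): ABD, ABJ, ADF, AEG, AEJ, AFG, BDG, BEF, BEG, BFJ, DEF, DEJ, DGJ, FGJ

so the chain groups are C_0 ≅ Z^7, C_1 ≅ Z^21, C_2 ≅ Z^14.

The boundary map ∂_1: C_1 → C_0 maps an edge to its endpoints' difference, ∂[p,q] = q − p. For instance
  ∂DJ = J − D.
As a 7×21 matrix over Z this has rank 6, with invariant factors (1,1,1,1,1,1).

The boundary map ∂_2: C_2 → C_1 maps a triangle to the signed sum of its edges. For instance
  ∂AEJ = EJ − AJ + AE,
  ∂FGJ = GJ − FJ + FG.
The 21×14 boundary matrix has rank 13 and Smith normal form diag(1,1,1,1,1,1,1,1,1,1,1,1,1).

Computing H_k = (kernel of ∂_k) / (image of ∂_{k+1}):

  H_2: rank ker ∂_2 − rank ∂_3 = (14 − 13) − 0 = 1, and there is no ∂_3, so H_2 = Z.

H_2 ≅ Z.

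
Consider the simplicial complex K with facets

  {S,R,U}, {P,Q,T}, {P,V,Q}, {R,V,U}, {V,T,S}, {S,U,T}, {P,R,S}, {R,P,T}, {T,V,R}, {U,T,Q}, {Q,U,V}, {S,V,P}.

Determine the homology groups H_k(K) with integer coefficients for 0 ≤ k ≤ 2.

H_0 = Z,  H_1 = Z/2Z,  H_2 = 0.

Take the total order P < Q < R < S < T < U < V on the vertex set. Then K (dimension 2) consists of the simplices:

  0-simplices (7): P, Q, R, S, T, U, V
  1-simplices (18): PQ, PR, PS, PT, PV, QT, QU, QV, RS, RT, RU, RV, ST, SU, SV, TU, TV, UV
  2-simplices (12): PQT, PQV, PRS, PRT, PSV, QTU, QUV, RSU, RTV, RUV, STU, STV

so the chain groups are C_0 ≅ Z^7, C_1 ≅ Z^18, C_2 ≅ Z^12.

∂_1: C_1 → C_0 maps an edge to its endpoints' difference, ∂[p,q] = q − p. For instance
  ∂PQ = Q − P.
As a 7×18 matrix over Z this has rank 6, with invariant factors (1,1,1,1,1,1).

∂_2: C_2 → C_1 maps a triangle to the signed sum of its edges. For instance
  ∂RSU = SU − RU + RS,
  ∂PRT = RT − PT + PR.
The 18×12 boundary matrix has rank 12 and Smith normal form diag(1,1,1,1,1,1,1,1,1,1,1,2).

Now H_k = ker ∂_k / im ∂_{k+1}, so:

  H_0: rank C_0 − rank ∂_1 = 7 − 6 = 1, and the invariant factors of ∂_1 are all 1, so H_0 = Z.
  H_1: rank ker ∂_1 − rank ∂_2 = (18 − 6) − 12 = 0, and ∂_2 has invariant factor 2 > 1, so H_1 = Z/2Z.
  H_2: rank ker ∂_2 − rank ∂_3 = (12 − 12) − 0 = 0, and there is no ∂_3, so H_2 = 0.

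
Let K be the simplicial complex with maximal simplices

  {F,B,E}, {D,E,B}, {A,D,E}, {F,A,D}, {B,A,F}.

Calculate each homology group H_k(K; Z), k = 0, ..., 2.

K has 5 vertices, 10 edges, 5 triangles.
rank ∂_0 = 0, rank ∂_1 = 4 ⇒ b_0 = 5 − 0 − 4 = 1; all invariant factors of ∂_1 are 1 so no torsion. So H_0 = Z.
rank ∂_1 = 4, rank ∂_2 = 5 ⇒ b_1 = 10 − 4 − 5 = 1; all invariant factors of ∂_2 are 1 so no torsion. So H_1 = Z.
rank ∂_2 = 5, rank ∂_3 = 0 ⇒ b_2 = 5 − 5 − 0 = 0. So H_2 = 0.

H_0 ≅ Z,  H_1 ≅ Z,  H_2 = 0.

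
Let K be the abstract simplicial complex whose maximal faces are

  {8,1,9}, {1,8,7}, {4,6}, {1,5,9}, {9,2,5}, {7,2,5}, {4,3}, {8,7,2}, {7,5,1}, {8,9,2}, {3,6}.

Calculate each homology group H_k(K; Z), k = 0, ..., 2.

Take the total order 1 < 2 < 3 < 4 < 5 < 6 < 7 < 8 < 9 on the vertex set. Then K (dimension 2) consists of the simplices:

  0-simplices (9): [1], [2], [3], [4], [5], [6], [7], [8], [9]
  1-simplices (15): [1,5], [1,7], [1,8], [1,9], [2,5], [2,7], [2,8], [2,9], [3,4], [3,6], [4,6], [5,7], [5,9], [7,8], [8,9]
  2-simplices (8): [1,5,7], [1,5,9], [1,7,8], [1,8,9], [2,5,7], [2,5,9], [2,7,8], [2,8,9]

giving chain groups C_0 ≅ Z^9, C_1 ≅ Z^15, C_2 ≅ Z^8.

∂_1: C_1 → C_0 is given by ∂[p,q] = [q] − [p].
As a 9×15 matrix over Z this has rank 7, with invariant factors (1,1,1,1,1,1,1).

Boundary ∂_2: C_2 → C_1 maps a triangle to the signed sum of its edges. For instance
  ∂[2,5,7] = [5,7] − [2,7] + [2,5],
  ∂[2,5,9] = [5,9] − [2,9] + [2,5].
The 15×8 boundary matrix has rank 7 and Smith normal form diag(1,1,1,1,1,1,1).

Computing H_k = (kernel of ∂_k) / (image of ∂_{k+1}):

  H_0: rank C_0 − rank ∂_1 = 9 − 7 = 2, and the invariant factors of ∂_1 are all 1, so H_0 ≅ Z^2.
  H_1: rank ker ∂_1 − rank ∂_2 = (15 − 7) − 7 = 1, and the invariant factors of ∂_2 are all 1, so H_1 ≅ Z.
  H_2: rank ker ∂_2 − rank ∂_3 = (8 − 7) − 0 = 1, and there is no ∂_3, so H_2 ≅ Z.

As a check, the Euler characteristic is 9 − 15 + 8 = 2, which agrees with 2 − 1 + 1 = 2.

H_0 ≅ Z^2,  H_1 ≅ Z,  H_2 ≅ Z.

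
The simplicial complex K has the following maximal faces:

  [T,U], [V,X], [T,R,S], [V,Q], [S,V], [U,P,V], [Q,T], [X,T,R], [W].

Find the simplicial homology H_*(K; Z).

Fix the vertex order P < Q < R < S < T < U < V < W < X and write every simplex with vertices in increasing order. Then dim K = 2 and the simplices of K are:

  0-simplices (9): P, Q, R, S, T, U, V, W, X
  1-simplices (13): PU, PV, QT, QV, RS, RT, RX, ST, SV, TU, TX, UV, VX
  2-simplices (3): PUV, RST, RTX

giving chain groups C_0 ≅ Z^9, C_1 ≅ Z^13, C_2 ≅ Z^3.

The boundary map ∂_1: C_1 → C_0 is given by ∂[p,q] = [q] − [p]. For instance
  ∂VX = X − V.
The resulting 9×13 matrix has rank 7, and its Smith normal form has invariant factors (1,1,1,1,1,1,1).

Boundary ∂_2: C_2 → C_1 maps a triangle to the signed sum of its edges. For instance
  ∂PUV = UV − PV + PU,
  ∂RST = ST − RT + RS.
The resulting 13×3 matrix has rank 3, and its Smith normal form has invariant factors (1,1,1).

Now H_k = ker ∂_k / im ∂_{k+1}, so:

  H_0: rank C_0 − rank ∂_1 = 9 − 7 = 2, and the invariant factors of ∂_1 are all 1, so H_0 ≅ Z^2.
  H_1: rank ker ∂_1 − rank ∂_2 = (13 − 7) − 3 = 3, and the invariant factors of ∂_2 are all 1, so H_1 ≅ Z^3.
  H_2: rank ker ∂_2 − rank ∂_3 = (3 − 3) − 0 = 0, and there is no ∂_3, so H_2 ≅ 0.

H_0 ≅ Z^2,  H_1 ≅ Z^3,  H_2 = 0.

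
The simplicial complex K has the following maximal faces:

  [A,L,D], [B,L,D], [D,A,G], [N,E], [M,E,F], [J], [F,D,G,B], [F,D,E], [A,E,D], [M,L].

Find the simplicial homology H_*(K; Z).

H_0 ≅ Z^2,  H_1 ≅ Z,  H_2 = 0,  H_3 = 0.

Order the vertices as A < B < D < E < F < G < J < L < M < N. Listing each simplex with vertices in this order, K has dimension 3 with simplices:

  0-simplices (10): A, B, D, E, F, G, J, L, M, N
  1-simplices (18): AD, AE, AG, AL, BD, BF, BG, BL, DE, DF, DG, DL, EF, EM, EN, FG, FM, LM
  2-simplices (10): ADE, ADG, ADL, BDF, BDG, BDL, BFG, DEF, DFG, EFM
  3-simplices (1): BDFG

giving chain groups C_0 ≅ Z^10, C_1 ≅ Z^18, C_2 ≅ Z^10, C_3 ≅ Z^1.

Boundary ∂_1: C_1 → C_0 maps an edge to its endpoints' difference, ∂[p,q] = q − p. For instance
  ∂BG = G − B.
The 10×18 boundary matrix has rank 8 and Smith normal form diag(1,1,1,1,1,1,1,1).

∂_2: C_2 → C_1 maps a triangle to the signed sum of its edges. For instance
  ∂BDF = DF − BF + BD,
  ∂ADL = DL − AL + AD.
This gives a 18×10 integer matrix of rank 9; reducing to Smith normal form yields diagonal entries (1,1,1,1,1,1,1,1,1).

The boundary map ∂_3: C_3 → C_2 sends each 3-simplex σ to the alternating sum Σ_i (−1)^i (σ with its i-th vertex removed). For instance
  ∂BDFG = DFG − BFG + BDG − BDF.
As a 10×1 matrix over Z this has rank 1, with invariant factors (1).

From H_k ≅ ker(∂_k) / im(∂_{k+1}) we obtain:

  H_0: rank C_0 − rank ∂_1 = 10 − 8 = 2, and the invariant factors of ∂_1 are all 1, so H_0 ≅ Z^2.
  H_1: rank ker ∂_1 − rank ∂_2 = (18 − 8) − 9 = 1, and the invariant factors of ∂_2 are all 1, so H_1 ≅ Z.
  H_2: rank ker ∂_2 − rank ∂_3 = (10 − 9) − 1 = 0, and the invariant factors of ∂_3 are all 1, so H_2 ≅ 0.
  H_3: rank ker ∂_3 − rank ∂_4 = (1 − 1) − 0 = 0, and there is no ∂_4, so H_3 ≅ 0.

As a check, the Euler characteristic is 10 − 18 + 10 − 1 = 1, which agrees with 2 − 1 + 0 − 0 = 1.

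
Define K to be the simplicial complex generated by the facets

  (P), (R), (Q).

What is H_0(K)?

H_0 ≅ Z^3.

We work with the vertex ordering P < Q < R. The simplices of K, each written with vertices in increasing order, are:

  0-simplices (3): P, Q, R

giving chain groups C_0 ≅ Z^3.

Computing H_k = (kernel of ∂_k) / (image of ∂_{k+1}):

  H_0: rank C_0 − rank ∂_1 = 3 − 0 = 3, and there is no ∂_1, so H_0 = Z^3.

(K is a triangulation of a set of 3 points.)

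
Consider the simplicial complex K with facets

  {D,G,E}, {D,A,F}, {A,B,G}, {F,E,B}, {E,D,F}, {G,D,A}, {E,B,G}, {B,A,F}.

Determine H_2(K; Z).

K has 6 vertices, 12 edges, 8 triangles.
rank ∂_2 = 7, rank ∂_3 = 0 ⇒ b_2 = 8 − 7 − 0 = 1. So H_2 = Z.

H_2 ≅ Z.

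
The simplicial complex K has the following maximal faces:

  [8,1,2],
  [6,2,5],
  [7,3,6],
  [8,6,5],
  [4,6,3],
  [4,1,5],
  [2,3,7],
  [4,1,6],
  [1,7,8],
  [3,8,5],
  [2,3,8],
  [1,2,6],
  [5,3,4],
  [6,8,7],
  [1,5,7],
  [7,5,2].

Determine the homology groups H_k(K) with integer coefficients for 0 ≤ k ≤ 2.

H_0 ≅ Z,  H_1 ≅ Z^2,  H_2 ≅ Z.

Fix the vertex order 1 < 2 < 3 < 4 < 5 < 6 < 7 < 8 and write every simplex with vertices in increasing order. Then dim K = 2 and the simplices of K are:

  0-simplices (8): [1], [2], [3], [4], [5], [6], [7], [8]
  1-simplices (24): (24 of them)
  2-simplices (16): [1,2,6], [1,2,8], [1,4,5], [1,4,6], [1,5,7], [1,7,8], [2,3,7], [2,3,8], [2,5,6], [2,5,7], [3,4,5], [3,4,6], [3,5,8], [3,6,7], [5,6,8], [6,7,8]

so the chain groups are C_0 ≅ Z^8, C_1 ≅ Z^24, C_2 ≅ Z^16.

∂_1: C_1 → C_0 sends each edge [p,q] (with p < q) to q − p. For instance
  ∂[2,5] = [5] − [2].
The 8×24 boundary matrix has rank 7 and Smith normal form diag(1,1,1,1,1,1,1).

∂_2: C_2 → C_1 acts by ∂[p,q,r] = [q,r] − [p,r] + [p,q]. For instance
  ∂[3,5,8] = [5,8] − [3,8] + [3,5],
  ∂[1,2,6] = [2,6] − [1,6] + [1,2].
The resulting 24×16 matrix has rank 15, and its Smith normal form has invariant factors (1,1,1,1,1,1,1,1,1,1,1,1,1,1,1).

Computing H_k = (kernel of ∂_k) / (image of ∂_{k+1}):

  H_0: rank C_0 − rank ∂_1 = 8 − 7 = 1, and the invariant factors of ∂_1 are all 1, so H_0 = Z.
  H_1: rank ker ∂_1 − rank ∂_2 = (24 − 7) − 15 = 2, and the invariant factors of ∂_2 are all 1, so H_1 = Z^2.
  H_2: rank ker ∂_2 − rank ∂_3 = (16 − 15) − 0 = 1, and there is no ∂_3, so H_2 = Z.

As a check, the Euler characteristic is 8 − 24 + 16 = 0, which agrees with 1 − 2 + 1 = 0.
(K is a triangulation of the torus T^2.)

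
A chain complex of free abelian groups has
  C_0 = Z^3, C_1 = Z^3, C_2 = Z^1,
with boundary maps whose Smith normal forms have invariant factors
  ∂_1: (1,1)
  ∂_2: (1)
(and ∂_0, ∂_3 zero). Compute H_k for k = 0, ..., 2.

H_0 ≅ Z,  H_1 = 0,  H_2 = 0.

H_0: b_0 = 3 − 0 − 2 = 1; torsion from ∂_1 factors > 1: none. So H_0 ≅ Z.
H_1: b_1 = 3 − 2 − 1 = 0; torsion from ∂_2 factors > 1: none. So H_1 ≅ 0.
H_2: b_2 = 1 − 1 − 0 = 0; torsion from ∂_3 factors > 1: none. So H_2 ≅ 0.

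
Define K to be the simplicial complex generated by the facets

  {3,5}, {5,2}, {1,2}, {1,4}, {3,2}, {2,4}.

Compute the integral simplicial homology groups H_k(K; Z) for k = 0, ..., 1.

H_0 = Z,  H_1 = Z^2.

Order the vertices as 1 < 2 < 3 < 4 < 5. Listing each simplex with vertices in this order, K has dimension 1 with simplices:

  0-simplices (5): [1], [2], [3], [4], [5]
  1-simplices (6): [1,2], [1,4], [2,3], [2,4], [2,5], [3,5]

so the chain groups are C_0 ≅ Z^5, C_1 ≅ Z^6.

The boundary map ∂_1: C_1 → C_0 sends each edge [p,q] (with p < q) to q − p. For instance
  ∂[2,4] = [4] − [2].
The resulting 5×6 matrix has rank 4, and its Smith normal form has invariant factors (1,1,1,1).

Computing H_k = (kernel of ∂_k) / (image of ∂_{k+1}):

  H_0: rank C_0 − rank ∂_1 = 5 − 4 = 1, and the invariant factors of ∂_1 are all 1, so H_0 = Z.
  H_1: rank ker ∂_1 − rank ∂_2 = (6 − 4) − 0 = 2, and there is no ∂_2, so H_1 = Z^2.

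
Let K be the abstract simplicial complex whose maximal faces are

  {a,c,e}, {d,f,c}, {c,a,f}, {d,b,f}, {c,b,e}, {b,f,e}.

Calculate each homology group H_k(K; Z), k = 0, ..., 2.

Take the total order a < b < c < d < e < f on the vertex set. Then K (dimension 2) consists of the simplices:

  0-simplices (6): a, b, c, d, e, f
  1-simplices (12): ac, ae, af, bc, bd, be, bf, cd, ce, cf, df, ef
  2-simplices (6): ace, acf, bce, bdf, bef, cdf

Hence C_0 ≅ Z^6, C_1 ≅ Z^12, C_2 ≅ Z^6.

∂_1: C_1 → C_0 sends each edge [p,q] (with p < q) to q − p. For instance
  ∂ae = e − a.
This gives a 6×12 integer matrix of rank 5; reducing to Smith normal form yields diagonal entries (1,1,1,1,1).

Boundary ∂_2: C_2 → C_1 acts by ∂[p,q,r] = [q,r] − [p,r] + [p,q]. For instance
  ∂ace = ce − ae + ac,
  ∂acf = cf − af + ac.
The 12×6 boundary matrix has rank 6 and Smith normal form diag(1,1,1,1,1,1).

Now H_k = ker ∂_k / im ∂_{k+1}, so:

  H_0: rank C_0 − rank ∂_1 = 6 − 5 = 1, and the invariant factors of ∂_1 are all 1, so H_0 = Z.
  H_1: rank ker ∂_1 − rank ∂_2 = (12 − 5) − 6 = 1, and the invariant factors of ∂_2 are all 1, so H_1 = Z.
  H_2: rank ker ∂_2 − rank ∂_3 = (6 − 6) − 0 = 0, and there is no ∂_3, so H_2 = 0.

As a check, the Euler characteristic is 6 − 12 + 6 = 0, which agrees with 1 − 1 + 0 = 0.

H_0 = Z,  H_1 = Z,  H_2 = 0.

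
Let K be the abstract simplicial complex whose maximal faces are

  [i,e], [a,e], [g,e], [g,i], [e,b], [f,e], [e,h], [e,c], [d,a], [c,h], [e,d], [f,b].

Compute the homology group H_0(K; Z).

We work with the vertex ordering a < b < c < d < e < f < g < h < i. The simplices of K, each written with vertices in increasing order, are:

  0-simplices (9): a, b, c, d, e, f, g, h, i
  1-simplices (12): ad, ae, be, bf, ce, ch, de, ef, eg, eh, ei, gi

so the chain groups are C_0 ≅ Z^9, C_1 ≅ Z^12.

Boundary ∂_1: C_1 → C_0 maps an edge to its endpoints' difference, ∂[p,q] = q − p.
The resulting 9×12 matrix has rank 8, and its Smith normal form has invariant factors (1,1,1,1,1,1,1,1).

From H_k ≅ ker(∂_k) / im(∂_{k+1}) we obtain:

  H_0: rank C_0 − rank ∂_1 = 9 − 8 = 1, and the invariant factors of ∂_1 are all 1, so H_0 = Z.

H_0 = Z.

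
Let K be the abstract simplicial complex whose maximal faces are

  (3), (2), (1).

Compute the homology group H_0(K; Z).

Fix the vertex order 1 < 2 < 3 and write every simplex with vertices in increasing order. Then dim K = 0 and the simplices of K are:

  0-simplices (3): [1], [2], [3]

Hence C_0 ≅ Z^3.

Now H_k = ker ∂_k / im ∂_{k+1}, so:

  H_0: rank C_0 − rank ∂_1 = 3 − 0 = 3, and there is no ∂_1, so H_0 ≅ Z^3.

H_0 = Z^3.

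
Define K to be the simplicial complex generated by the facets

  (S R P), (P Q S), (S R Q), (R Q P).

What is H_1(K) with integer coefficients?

H_1 ≅ 0.

Order the vertices as P < Q < R < S. Listing each simplex with vertices in this order, K has dimension 2 with simplices:

  0-simplices (4): P, Q, R, S
  1-simplices (6): PQ, PR, PS, QR, QS, RS
  2-simplices (4): PQR, PQS, PRS, QRS

Hence C_0 ≅ Z^4, C_1 ≅ Z^6, C_2 ≅ Z^4.

Boundary ∂_1: C_1 → C_0 maps an edge to its endpoints' difference, ∂[p,q] = q − p. For instance
  ∂RS = S − R.
This gives a 4×6 integer matrix of rank 3; reducing to Smith normal form yields diagonal entries (1,1,1).

∂_2: C_2 → C_1 sends each 2-simplex [p,q,r] to [q,r] − [p,r] + [p,q]. For instance
  ∂PQR = QR − PR + PQ,
  ∂QRS = RS − QS + QR.
As a 6×4 matrix over Z this has rank 3, with invariant factors (1,1,1).

Now H_k = ker ∂_k / im ∂_{k+1}, so:

  H_1: rank ker ∂_1 − rank ∂_2 = (6 − 3) − 3 = 0, and the invariant factors of ∂_2 are all 1, so H_1 = 0.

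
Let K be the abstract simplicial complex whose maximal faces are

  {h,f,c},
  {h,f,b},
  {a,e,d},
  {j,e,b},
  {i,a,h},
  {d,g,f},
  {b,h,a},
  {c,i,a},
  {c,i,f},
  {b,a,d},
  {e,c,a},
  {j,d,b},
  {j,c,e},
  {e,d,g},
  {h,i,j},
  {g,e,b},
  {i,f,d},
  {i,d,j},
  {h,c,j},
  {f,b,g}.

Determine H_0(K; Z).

H_0 ≅ Z.

Fix the vertex order a < b < c < d < e < f < g < h < i < j and write every simplex with vertices in increasing order. Then dim K = 2 and the simplices of K are:

  0-simplices (10): a, b, c, d, e, f, g, h, i, j
  1-simplices (30): ab, ac, ad, ae, ah, ai, bd, be, bf, bg, bh, bj, ce, cf, ch, ci, cj, de, df, dg, di, dj, eg, ej, fg, fh, fi, hi, hj, ij
  2-simplices (20): abd, abh, ace, aci, ade, ahi, bdj, beg, bej, bfg, bfh, cej, cfh, cfi, chj, deg, dfg, dfi, dij, hij

giving chain groups C_0 ≅ Z^10, C_1 ≅ Z^30, C_2 ≅ Z^20.

The boundary map ∂_1: C_1 → C_0 sends each edge [p,q] (with p < q) to q − p. For instance
  ∂ac = c − a.
This gives a 10×30 integer matrix of rank 9; reducing to Smith normal form yields diagonal entries (1,1,1,1,1,1,1,1,1).

∂_2: C_2 → C_1 sends each 2-simplex [p,q,r] to [q,r] − [p,r] + [p,q]. For instance
  ∂dfi = fi − di + df,
  ∂ade = de − ae + ad.
The resulting 30×20 matrix has rank 20, and its Smith normal form has invariant factors (1,1,1,1,1,1,1,1,1,1,1,1,1,1,1,1,1,1,1,2).

Reading off H_k = ker ∂_k / im ∂_{k+1}:

  H_0: rank C_0 − rank ∂_1 = 10 − 9 = 1, and the invariant factors of ∂_1 are all 1, so H_0 = Z.

(K is a triangulation of the Klein bottle.)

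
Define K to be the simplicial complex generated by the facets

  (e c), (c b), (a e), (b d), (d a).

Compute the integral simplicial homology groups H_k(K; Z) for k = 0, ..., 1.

Order the vertices as a < b < c < d < e. Listing each simplex with vertices in this order, K has dimension 1 with simplices:

  0-simplices (5): a, b, c, d, e
  1-simplices (5): ad, ae, bc, bd, ce

Hence C_0 ≅ Z^5, C_1 ≅ Z^5.

∂_1: C_1 → C_0 is given by ∂[p,q] = [q] − [p]. For instance
  ∂ce = e − c.
The resulting 5×5 matrix has rank 4, and its Smith normal form has invariant factors (1,1,1,1).

Reading off H_k = ker ∂_k / im ∂_{k+1}:

  H_0: rank C_0 − rank ∂_1 = 5 − 4 = 1, and the invariant factors of ∂_1 are all 1, so H_0 ≅ Z.
  H_1: rank ker ∂_1 − rank ∂_2 = (5 − 4) − 0 = 1, and there is no ∂_2, so H_1 ≅ Z.

As a check, the Euler characteristic is 5 − 5 = 0, which agrees with 1 − 1 = 0.

H_0 ≅ Z,  H_1 ≅ Z.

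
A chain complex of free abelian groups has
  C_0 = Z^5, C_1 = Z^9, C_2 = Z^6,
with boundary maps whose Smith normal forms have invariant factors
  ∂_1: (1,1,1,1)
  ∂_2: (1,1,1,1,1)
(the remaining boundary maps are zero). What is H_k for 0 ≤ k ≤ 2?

H_0: b_0 = 5 − 0 − 4 = 1; torsion from ∂_1 factors > 1: none. So H_0 = Z.
H_1: b_1 = 9 − 4 − 5 = 0; torsion from ∂_2 factors > 1: none. So H_1 = 0.
H_2: b_2 = 6 − 5 − 0 = 1; torsion from ∂_3 factors > 1: none. So H_2 = Z.

H_0 = Z,  H_1 = 0,  H_2 = Z.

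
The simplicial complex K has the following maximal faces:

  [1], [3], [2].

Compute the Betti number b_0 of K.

b_0 = 3.

Fix the vertex order 1 < 2 < 3 and write every simplex with vertices in increasing order. Then dim K = 0 and the simplices of K are:

  0-simplices (3): [1], [2], [3]

so the chain groups are C_0 ≅ Z^3.

Reading off H_k = ker ∂_k / im ∂_{k+1}:

  H_0: rank C_0 − rank ∂_1 = 3 − 0 = 3, and there is no ∂_1, so H_0 = Z^3.

(K is a triangulation of a set of 3 points.)

Hence the Betti numbers are b_0 = 3.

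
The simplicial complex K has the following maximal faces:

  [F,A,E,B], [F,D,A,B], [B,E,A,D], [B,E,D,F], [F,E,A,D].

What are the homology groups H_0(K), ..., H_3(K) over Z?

Order the vertices as A < B < D < E < F. Listing each simplex with vertices in this order, K has dimension 3 with simplices:

  0-simplices (5): A, B, D, E, F
  1-simplices (10): AB, AD, AE, AF, BD, BE, BF, DE, DF, EF
  2-simplices (10): ABD, ABE, ABF, ADE, ADF, AEF, BDE, BDF, BEF, DEF
  3-simplices (5): ABDE, ABDF, ABEF, ADEF, BDEF

Hence C_0 ≅ Z^5, C_1 ≅ Z^10, C_2 ≅ Z^10, C_3 ≅ Z^5.

∂_1: C_1 → C_0 sends each edge [p,q] (with p < q) to q − p. For instance
  ∂DF = F − D.
As a 5×10 matrix over Z this has rank 4, with invariant factors (1,1,1,1).

∂_2: C_2 → C_1 maps a triangle to the signed sum of its edges. For instance
  ∂ADF = DF − AF + AD,
  ∂BDF = DF − BF + BD.
The 10×10 boundary matrix has rank 6 and Smith normal form diag(1,1,1,1,1,1).

Boundary ∂_3: C_3 → C_2 sends each 3-simplex σ to the alternating sum Σ_i (−1)^i (σ with its i-th vertex removed). For instance
  ∂ABEF = BEF − AEF + ABF − ABE,
  ∂ADEF = DEF − AEF + ADF − ADE.
The 10×5 boundary matrix has rank 4 and Smith normal form diag(1,1,1,1).

From H_k ≅ ker(∂_k) / im(∂_{k+1}) we obtain:

  H_0: rank C_0 − rank ∂_1 = 5 − 4 = 1, and the invariant factors of ∂_1 are all 1, so H_0 = Z.
  H_1: rank ker ∂_1 − rank ∂_2 = (10 − 4) − 6 = 0, and the invariant factors of ∂_2 are all 1, so H_1 = 0.
  H_2: rank ker ∂_2 − rank ∂_3 = (10 − 6) − 4 = 0, and the invariant factors of ∂_3 are all 1, so H_2 = 0.
  H_3: rank ker ∂_3 − rank ∂_4 = (5 − 4) − 0 = 1, and there is no ∂_4, so H_3 = Z.

(K is a triangulation of the 3-sphere S^3.)

H_0 ≅ Z,  H_1 = 0,  H_2 = 0,  H_3 ≅ Z.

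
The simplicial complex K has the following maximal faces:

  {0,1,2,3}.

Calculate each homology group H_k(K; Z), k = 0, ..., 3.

H_0 ≅ Z,  H_1 = 0,  H_2 = 0,  H_3 = 0.

K has 4 vertices, 6 edges, 4 triangles, 1 3-simplex.
rank ∂_0 = 0, rank ∂_1 = 3 ⇒ b_0 = 4 − 0 − 3 = 1; all invariant factors of ∂_1 are 1 so no torsion. So H_0 ≅ Z.
rank ∂_1 = 3, rank ∂_2 = 3 ⇒ b_1 = 6 − 3 − 3 = 0; all invariant factors of ∂_2 are 1 so no torsion. So H_1 ≅ 0.
rank ∂_2 = 3, rank ∂_3 = 1 ⇒ b_2 = 4 − 3 − 1 = 0; all invariant factors of ∂_3 are 1 so no torsion. So H_2 ≅ 0.
rank ∂_3 = 1, rank ∂_4 = 0 ⇒ b_3 = 1 − 1 − 0 = 0. So H_3 ≅ 0.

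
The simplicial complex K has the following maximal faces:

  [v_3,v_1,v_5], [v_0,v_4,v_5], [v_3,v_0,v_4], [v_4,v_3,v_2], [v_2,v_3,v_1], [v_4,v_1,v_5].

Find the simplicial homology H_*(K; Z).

H_0 = Z,  H_1 = Z,  H_2 = 0.

We work with the vertex ordering v_0 < v_1 < v_2 < v_3 < v_4 < v_5. The simplices of K, each written with vertices in increasing order, are:

  0-simplices (6): [v_0], [v_1], [v_2], [v_3], [v_4], [v_5]
  1-simplices (12): [v_0,v_3], [v_0,v_4], [v_0,v_5], [v_1,v_2], [v_1,v_3], [v_1,v_4], [v_1,v_5], [v_2,v_3], [v_2,v_4], [v_3,v_4], [v_3,v_5], [v_4,v_5]
  2-simplices (6): [v_0,v_3,v_4], [v_0,v_4,v_5], [v_1,v_2,v_3], [v_1,v_3,v_5], [v_1,v_4,v_5], [v_2,v_3,v_4]

Hence C_0 ≅ Z^6, C_1 ≅ Z^12, C_2 ≅ Z^6.

Boundary ∂_1: C_1 → C_0 sends each edge [p,q] (with p < q) to q − p. For instance
  ∂[v_3,v_4] = [v_4] − [v_3].
As a 6×12 matrix over Z this has rank 5, with invariant factors (1,1,1,1,1).

The boundary map ∂_2: C_2 → C_1 acts by ∂[p,q,r] = [q,r] − [p,r] + [p,q]. For instance
  ∂[v_1,v_4,v_5] = [v_4,v_5] − [v_1,v_5] + [v_1,v_4],
  ∂[v_0,v_4,v_5] = [v_4,v_5] − [v_0,v_5] + [v_0,v_4].
The 12×6 boundary matrix has rank 6 and Smith normal form diag(1,1,1,1,1,1).

From H_k ≅ ker(∂_k) / im(∂_{k+1}) we obtain:

  H_0: rank C_0 − rank ∂_1 = 6 − 5 = 1, and the invariant factors of ∂_1 are all 1, so H_0 = Z.
  H_1: rank ker ∂_1 − rank ∂_2 = (12 − 5) − 6 = 1, and the invariant factors of ∂_2 are all 1, so H_1 = Z.
  H_2: rank ker ∂_2 − rank ∂_3 = (6 − 6) − 0 = 0, and there is no ∂_3, so H_2 = 0.

As a check, the Euler characteristic is 6 − 12 + 6 = 0, which agrees with 1 − 1 + 0 = 0.
(K is a triangulation of the cylinder S^1 x I.)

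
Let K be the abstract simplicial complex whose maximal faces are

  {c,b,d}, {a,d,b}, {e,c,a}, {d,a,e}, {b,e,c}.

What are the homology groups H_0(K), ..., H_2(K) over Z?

H_0 = Z,  H_1 = Z,  H_2 = 0.

Order the vertices as a < b < c < d < e. Listing each simplex with vertices in this order, K has dimension 2 with simplices:

  0-simplices (5): a, b, c, d, e
  1-simplices (10): ab, ac, ad, ae, bc, bd, be, cd, ce, de
  2-simplices (5): abd, ace, ade, bcd, bce

giving chain groups C_0 ≅ Z^5, C_1 ≅ Z^10, C_2 ≅ Z^5.

Boundary ∂_1: C_1 → C_0 sends each edge [p,q] (with p < q) to q − p.
As a 5×10 matrix over Z this has rank 4, with invariant factors (1,1,1,1).

∂_2: C_2 → C_1 maps a triangle to the signed sum of its edges. For instance
  ∂ace = ce − ae + ac,
  ∂abd = bd − ad + ab.
The 10×5 boundary matrix has rank 5 and Smith normal form diag(1,1,1,1,1).

Now H_k = ker ∂_k / im ∂_{k+1}, so:

  H_0: rank C_0 − rank ∂_1 = 5 − 4 = 1, and the invariant factors of ∂_1 are all 1, so H_0 = Z.
  H_1: rank ker ∂_1 − rank ∂_2 = (10 − 4) − 5 = 1, and the invariant factors of ∂_2 are all 1, so H_1 = Z.
  H_2: rank ker ∂_2 − rank ∂_3 = (5 − 5) − 0 = 0, and there is no ∂_3, so H_2 = 0.

As a check, the Euler characteristic is 5 − 10 + 5 = 0, which agrees with 1 − 1 + 0 = 0.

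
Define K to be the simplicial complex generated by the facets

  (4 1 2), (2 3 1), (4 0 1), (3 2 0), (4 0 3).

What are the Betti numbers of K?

We work with the vertex ordering 0 < 1 < 2 < 3 < 4. The simplices of K, each written with vertices in increasing order, are:

  0-simplices (5): [0], [1], [2], [3], [4]
  1-simplices (10): [0,1], [0,2], [0,3], [0,4], [1,2], [1,3], [1,4], [2,3], [2,4], [3,4]
  2-simplices (5): [0,1,4], [0,2,3], [0,3,4], [1,2,3], [1,2,4]

so the chain groups are C_0 ≅ Z^5, C_1 ≅ Z^10, C_2 ≅ Z^5.

The boundary map ∂_1: C_1 → C_0 maps an edge to its endpoints' difference, ∂[p,q] = q − p. For instance
  ∂[0,4] = [4] − [0].
This gives a 5×10 integer matrix of rank 4; reducing to Smith normal form yields diagonal entries (1,1,1,1).

The boundary map ∂_2: C_2 → C_1 maps a triangle to the signed sum of its edges. For instance
  ∂[0,2,3] = [2,3] − [0,3] + [0,2],
  ∂[0,1,4] = [1,4] − [0,4] + [0,1].
As a 10×5 matrix over Z this has rank 5, with invariant factors (1,1,1,1,1).

Now H_k = ker ∂_k / im ∂_{k+1}, so:

  H_0: rank C_0 − rank ∂_1 = 5 − 4 = 1, and the invariant factors of ∂_1 are all 1, so H_0 = Z.
  H_1: rank ker ∂_1 − rank ∂_2 = (10 − 4) − 5 = 1, and the invariant factors of ∂_2 are all 1, so H_1 = Z.
  H_2: rank ker ∂_2 − rank ∂_3 = (5 − 5) − 0 = 0, and there is no ∂_3, so H_2 = 0.

Hence the Betti numbers are b_0 = 1, b_1 = 1, b_2 = 0.

b_0 = 1, b_1 = 1, b_2 = 0.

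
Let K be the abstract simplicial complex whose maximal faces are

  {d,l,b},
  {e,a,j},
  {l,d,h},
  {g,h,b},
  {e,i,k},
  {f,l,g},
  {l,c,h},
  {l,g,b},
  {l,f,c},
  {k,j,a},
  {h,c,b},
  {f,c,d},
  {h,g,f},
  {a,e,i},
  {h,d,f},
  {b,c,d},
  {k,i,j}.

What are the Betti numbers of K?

b_0 = 2, b_1 = 1, b_2 = 0.

Fix the vertex order a < b < c < d < e < f < g < h < i < j < k < l and write every simplex with vertices in increasing order. Then dim K = 2 and the simplices of K are:

  0-simplices (12): a, b, c, d, e, f, g, h, i, j, k, l
  1-simplices (28): ae, ai, aj, ak, bc, bd, bg, bh, bl, cd, cf, ch, cl, df, dh, dl, ei, ej, ek, fg, fh, fl, gh, gl, hl, ij, ik, jk
  2-simplices (17): aei, aej, ajk, bcd, bch, bdl, bgh, bgl, cdf, cfl, chl, dfh, dhl, eik, fgh, fgl, ijk

giving chain groups C_0 ≅ Z^12, C_1 ≅ Z^28, C_2 ≅ Z^17.

∂_1: C_1 → C_0 sends each edge [p,q] (with p < q) to q − p. For instance
  ∂aj = j − a.
The 12×28 boundary matrix has rank 10 and Smith normal form diag(1,1,1,1,1,1,1,1,1,1).

∂_2: C_2 → C_1 maps a triangle to the signed sum of its edges. For instance
  ∂cfl = fl − cl + cf,
  ∂aej = ej − aj + ae.
As a 28×17 matrix over Z this has rank 17, with invariant factors (1,1,1,1,1,1,1,1,1,1,1,1,1,1,1,1,2).

Now H_k = ker ∂_k / im ∂_{k+1}, so:

  H_0: rank C_0 − rank ∂_1 = 12 − 10 = 2, and the invariant factors of ∂_1 are all 1, so H_0 = Z^2.
  H_1: rank ker ∂_1 − rank ∂_2 = (28 − 10) − 17 = 1, and ∂_2 has invariant factor 2 > 1, so H_1 = Z ⊕ Z/2.
  H_2: rank ker ∂_2 − rank ∂_3 = (17 − 17) − 0 = 0, and there is no ∂_3, so H_2 = 0.

(K is a triangulation of the disjoint union of the real projective plane RP^2 and the Möbius band.)

Hence the Betti numbers are b_0 = 2, b_1 = 1, b_2 = 0.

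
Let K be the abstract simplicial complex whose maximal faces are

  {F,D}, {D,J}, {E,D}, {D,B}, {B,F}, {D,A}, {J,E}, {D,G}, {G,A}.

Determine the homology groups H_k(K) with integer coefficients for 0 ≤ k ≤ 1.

H_0 ≅ Z,  H_1 ≅ Z^3.

Fix the vertex order A < B < D < E < F < G < J and write every simplex with vertices in increasing order. Then dim K = 1 and the simplices of K are:

  0-simplices (7): A, B, D, E, F, G, J
  1-simplices (9): AD, AG, BD, BF, DE, DF, DG, DJ, EJ

Hence C_0 ≅ Z^7, C_1 ≅ Z^9.

The boundary map ∂_1: C_1 → C_0 is given by ∂[p,q] = [q] − [p]. For instance
  ∂DE = E − D.
The resulting 7×9 matrix has rank 6, and its Smith normal form has invariant factors (1,1,1,1,1,1).

Now H_k = ker ∂_k / im ∂_{k+1}, so:

  H_0: rank C_0 − rank ∂_1 = 7 − 6 = 1, and the invariant factors of ∂_1 are all 1, so H_0 ≅ Z.
  H_1: rank ker ∂_1 − rank ∂_2 = (9 − 6) − 0 = 3, and there is no ∂_2, so H_1 ≅ Z^3.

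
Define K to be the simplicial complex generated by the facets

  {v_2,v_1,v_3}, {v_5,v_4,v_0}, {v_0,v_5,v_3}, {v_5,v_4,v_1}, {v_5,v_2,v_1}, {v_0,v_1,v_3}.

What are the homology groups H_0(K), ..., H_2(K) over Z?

K has 6 vertices, 12 edges, 6 triangles.
rank ∂_0 = 0, rank ∂_1 = 5 ⇒ b_0 = 6 − 0 − 5 = 1; all invariant factors of ∂_1 are 1 so no torsion. So H_0 ≅ Z.
rank ∂_1 = 5, rank ∂_2 = 6 ⇒ b_1 = 12 − 5 − 6 = 1; all invariant factors of ∂_2 are 1 so no torsion. So H_1 ≅ Z.
rank ∂_2 = 6, rank ∂_3 = 0 ⇒ b_2 = 6 − 6 − 0 = 0. So H_2 ≅ 0.

H_0 ≅ Z,  H_1 ≅ Z,  H_2 = 0.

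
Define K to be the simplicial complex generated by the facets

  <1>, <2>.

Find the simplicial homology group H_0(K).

We work with the vertex ordering 1 < 2. The simplices of K, each written with vertices in increasing order, are:

  0-simplices (2): [1], [2]

giving chain groups C_0 ≅ Z^2.

Reading off H_k = ker ∂_k / im ∂_{k+1}:

  H_0: rank C_0 − rank ∂_1 = 2 − 0 = 2, and there is no ∂_1, so H_0 = Z^2.

(K is a triangulation of a set of 2 points.)

H_0 = Z^2.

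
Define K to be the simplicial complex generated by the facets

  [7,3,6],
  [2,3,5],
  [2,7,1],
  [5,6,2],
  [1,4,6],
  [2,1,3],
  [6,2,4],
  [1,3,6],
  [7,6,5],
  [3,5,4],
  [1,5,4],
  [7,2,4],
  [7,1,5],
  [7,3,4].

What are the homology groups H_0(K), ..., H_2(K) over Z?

Take the total order 1 < 2 < 3 < 4 < 5 < 6 < 7 on the vertex set. Then K (dimension 2) consists of the simplices:

  0-simplices (7): [1], [2], [3], [4], [5], [6], [7]
  1-simplices (21): [1,2], [1,3], [1,4], [1,5], [1,6], [1,7], [2,3], [2,4], [2,5], [2,6], [2,7], [3,4], [3,5], [3,6], [3,7], [4,5], [4,6], [4,7], [5,6], [5,7], [6,7]
  2-simplices (14): [1,2,3], [1,2,7], [1,3,6], [1,4,5], [1,4,6], [1,5,7], [2,3,5], [2,4,6], [2,4,7], [2,5,6], [3,4,5], [3,4,7], [3,6,7], [5,6,7]

giving chain groups C_0 ≅ Z^7, C_1 ≅ Z^21, C_2 ≅ Z^14.

∂_1: C_1 → C_0 sends each edge [p,q] (with p < q) to q − p. For instance
  ∂[2,5] = [5] − [2].
The 7×21 boundary matrix has rank 6 and Smith normal form diag(1,1,1,1,1,1).

∂_2: C_2 → C_1 sends each 2-simplex [p,q,r] to [q,r] − [p,r] + [p,q]. For instance
  ∂[1,4,6] = [4,6] − [1,6] + [1,4],
  ∂[3,4,7] = [4,7] − [3,7] + [3,4].
As a 21×14 matrix over Z this has rank 13, with invariant factors (1,1,1,1,1,1,1,1,1,1,1,1,1).

Now H_k = ker ∂_k / im ∂_{k+1}, so:

  H_0: rank C_0 − rank ∂_1 = 7 − 6 = 1, and the invariant factors of ∂_1 are all 1, so H_0 = Z.
  H_1: rank ker ∂_1 − rank ∂_2 = (21 − 6) − 13 = 2, and the invariant factors of ∂_2 are all 1, so H_1 = Z^2.
  H_2: rank ker ∂_2 − rank ∂_3 = (14 − 13) − 0 = 1, and there is no ∂_3, so H_2 = Z.

H_0 ≅ Z,  H_1 ≅ Z^2,  H_2 ≅ Z.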